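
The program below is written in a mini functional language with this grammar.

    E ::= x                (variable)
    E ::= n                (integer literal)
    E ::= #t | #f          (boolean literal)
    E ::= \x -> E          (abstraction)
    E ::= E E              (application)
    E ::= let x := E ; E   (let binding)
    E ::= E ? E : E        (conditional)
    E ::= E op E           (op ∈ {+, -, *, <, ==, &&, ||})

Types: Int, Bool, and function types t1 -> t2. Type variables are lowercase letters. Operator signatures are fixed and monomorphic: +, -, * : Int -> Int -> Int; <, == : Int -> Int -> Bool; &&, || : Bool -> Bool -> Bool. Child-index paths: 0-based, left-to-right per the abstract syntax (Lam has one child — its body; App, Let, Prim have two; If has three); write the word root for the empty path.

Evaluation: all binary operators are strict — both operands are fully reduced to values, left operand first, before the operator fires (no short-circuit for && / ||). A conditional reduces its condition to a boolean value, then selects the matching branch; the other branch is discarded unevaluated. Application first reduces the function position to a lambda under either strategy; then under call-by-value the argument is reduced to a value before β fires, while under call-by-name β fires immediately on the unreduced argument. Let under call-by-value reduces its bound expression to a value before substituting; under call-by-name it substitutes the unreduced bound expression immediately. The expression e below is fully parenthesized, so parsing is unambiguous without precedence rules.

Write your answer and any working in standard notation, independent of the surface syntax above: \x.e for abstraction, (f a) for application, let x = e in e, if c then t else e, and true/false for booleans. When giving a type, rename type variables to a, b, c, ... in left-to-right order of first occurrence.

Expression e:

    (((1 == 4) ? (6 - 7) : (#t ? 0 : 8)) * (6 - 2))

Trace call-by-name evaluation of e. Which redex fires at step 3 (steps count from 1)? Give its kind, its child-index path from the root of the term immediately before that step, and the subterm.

Working:
step 0: ((if (1 == 4) then (6 - 7) else (if true then 0 else 8)) * (6 - 2))
step 1: [delta@0.0] ((if false then (6 - 7) else (if true then 0 else 8)) * (6 - 2))
step 2: [if@0] ((if true then 0 else 8) * (6 - 2))
step 3: [if@0] (0 * (6 - 2))

Answer: if at 0 : (if true then 0 else 8)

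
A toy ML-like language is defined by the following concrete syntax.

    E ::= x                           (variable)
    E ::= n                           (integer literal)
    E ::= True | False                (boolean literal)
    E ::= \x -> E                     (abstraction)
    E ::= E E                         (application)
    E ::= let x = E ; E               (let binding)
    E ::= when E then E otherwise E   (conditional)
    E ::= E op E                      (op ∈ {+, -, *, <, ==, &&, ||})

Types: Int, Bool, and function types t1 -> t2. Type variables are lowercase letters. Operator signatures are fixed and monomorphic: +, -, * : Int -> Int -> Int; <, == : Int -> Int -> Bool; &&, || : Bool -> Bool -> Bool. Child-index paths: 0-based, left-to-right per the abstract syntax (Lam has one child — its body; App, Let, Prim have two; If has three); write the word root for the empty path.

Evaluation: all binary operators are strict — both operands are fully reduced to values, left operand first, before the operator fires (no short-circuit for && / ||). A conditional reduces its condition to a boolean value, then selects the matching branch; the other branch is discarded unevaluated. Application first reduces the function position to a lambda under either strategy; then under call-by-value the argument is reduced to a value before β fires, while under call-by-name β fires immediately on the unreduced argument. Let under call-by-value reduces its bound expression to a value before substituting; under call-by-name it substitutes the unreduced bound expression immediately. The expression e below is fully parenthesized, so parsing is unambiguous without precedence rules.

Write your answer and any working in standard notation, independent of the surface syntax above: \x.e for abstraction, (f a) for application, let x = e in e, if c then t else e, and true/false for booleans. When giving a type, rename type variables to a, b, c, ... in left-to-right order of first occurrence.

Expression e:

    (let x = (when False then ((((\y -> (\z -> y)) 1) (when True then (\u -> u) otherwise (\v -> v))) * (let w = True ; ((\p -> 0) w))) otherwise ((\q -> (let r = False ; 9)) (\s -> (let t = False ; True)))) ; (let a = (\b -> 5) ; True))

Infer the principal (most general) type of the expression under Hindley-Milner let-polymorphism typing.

Trace:
  unify Bool ~ Bool
y : a
\z._ : b -> a
\y._ : a -> b -> a
  unify a -> b -> a ~ Int -> c
  unify a ~ Int
  unify b -> Int ~ c
_ _ : b -> Int
  unify Bool ~ Bool
u : d
\u._ : d -> d
v : e
\v._ : e -> e
  unify d -> d ~ e -> e
  unify d ~ e
  unify e ~ e
  unify b -> Int ~ (e -> e) -> f
  unify b ~ e -> e
  unify Int ~ f
_ _ : Int
  unify Int ~ Int
let w : Bool
\p._ : g -> Int
w : Bool
  unify g -> Int ~ Bool -> h
  unify g ~ Bool
  unify Int ~ h
_ _ : Int
  unify Int ~ Int
let r : Bool
\q._ : i -> Int
let t : Bool
\s._ : j -> Bool
  unify i -> Int ~ (j -> Bool) -> k
  unify i ~ j -> Bool
  unify Int ~ k
_ _ : Int
  unify Int ~ Int
let x : Int
\b._ : l -> Int
let a : forall. l -> Int

Answer: Bool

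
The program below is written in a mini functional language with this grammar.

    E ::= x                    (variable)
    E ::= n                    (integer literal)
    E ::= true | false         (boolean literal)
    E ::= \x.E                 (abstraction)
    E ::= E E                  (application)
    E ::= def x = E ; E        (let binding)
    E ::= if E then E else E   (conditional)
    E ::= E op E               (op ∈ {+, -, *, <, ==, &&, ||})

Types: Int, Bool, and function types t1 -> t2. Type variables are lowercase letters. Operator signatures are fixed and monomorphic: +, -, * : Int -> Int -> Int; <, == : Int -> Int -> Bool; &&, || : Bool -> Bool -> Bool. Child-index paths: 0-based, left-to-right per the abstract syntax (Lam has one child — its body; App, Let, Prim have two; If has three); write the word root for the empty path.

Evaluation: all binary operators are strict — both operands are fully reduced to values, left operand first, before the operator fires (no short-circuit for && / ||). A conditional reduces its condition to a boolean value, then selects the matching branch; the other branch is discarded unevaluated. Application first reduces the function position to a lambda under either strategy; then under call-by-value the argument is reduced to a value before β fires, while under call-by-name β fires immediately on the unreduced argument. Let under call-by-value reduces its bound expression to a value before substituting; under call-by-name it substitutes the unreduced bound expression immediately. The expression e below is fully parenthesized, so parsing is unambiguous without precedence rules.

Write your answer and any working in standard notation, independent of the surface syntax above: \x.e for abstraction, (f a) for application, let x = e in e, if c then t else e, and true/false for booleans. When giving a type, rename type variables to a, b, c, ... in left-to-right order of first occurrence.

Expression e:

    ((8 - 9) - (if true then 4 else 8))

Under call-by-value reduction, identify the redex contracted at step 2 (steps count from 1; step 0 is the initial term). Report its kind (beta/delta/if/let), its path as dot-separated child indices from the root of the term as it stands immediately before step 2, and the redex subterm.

Answer: if at 1 : (if true then 4 else 8)

Working:
step 0: ((8 - 9) - (if true then 4 else 8))
step 1: [delta@0] (-1 - (if true then 4 else 8))
step 2: [if@1] (-1 - 4)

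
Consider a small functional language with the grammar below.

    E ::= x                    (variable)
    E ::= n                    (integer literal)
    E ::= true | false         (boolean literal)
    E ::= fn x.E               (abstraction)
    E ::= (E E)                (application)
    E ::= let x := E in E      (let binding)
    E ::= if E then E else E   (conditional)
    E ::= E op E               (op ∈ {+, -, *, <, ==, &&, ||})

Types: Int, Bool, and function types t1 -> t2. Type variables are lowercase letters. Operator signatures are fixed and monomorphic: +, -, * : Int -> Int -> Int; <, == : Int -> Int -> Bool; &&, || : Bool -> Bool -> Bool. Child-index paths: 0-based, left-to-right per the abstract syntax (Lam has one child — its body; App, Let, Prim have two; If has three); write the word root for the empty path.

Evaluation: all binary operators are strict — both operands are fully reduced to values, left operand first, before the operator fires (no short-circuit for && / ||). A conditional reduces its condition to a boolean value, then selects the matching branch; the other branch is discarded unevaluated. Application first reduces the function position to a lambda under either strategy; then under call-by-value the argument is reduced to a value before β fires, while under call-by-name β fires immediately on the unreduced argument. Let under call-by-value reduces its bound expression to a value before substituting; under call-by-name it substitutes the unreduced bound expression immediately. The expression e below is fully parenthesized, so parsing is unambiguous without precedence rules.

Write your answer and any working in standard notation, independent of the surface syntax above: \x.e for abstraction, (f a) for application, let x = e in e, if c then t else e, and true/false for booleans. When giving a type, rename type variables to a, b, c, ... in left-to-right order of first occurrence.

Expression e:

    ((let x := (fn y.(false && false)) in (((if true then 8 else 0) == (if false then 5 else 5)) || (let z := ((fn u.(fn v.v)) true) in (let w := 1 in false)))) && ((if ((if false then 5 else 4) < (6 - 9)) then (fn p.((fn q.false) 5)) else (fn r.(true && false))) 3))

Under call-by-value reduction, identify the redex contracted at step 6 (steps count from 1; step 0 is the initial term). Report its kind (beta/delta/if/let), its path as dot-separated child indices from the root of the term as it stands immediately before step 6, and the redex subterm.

Answer: let at 0.1 : (let z = (\v.v) in (let w = 1 in false))

Trace:
step 0: ((let x = (\y.(false && false)) in (((if true then 8 else 0) == (if false then 5 else 5)) || (let z = ((\u.(\v.v)) true) in (let w = 1 in false)))) && ((if ((if false then 5 else 4) < (6 - 9)) then (\p.((\q.false) 5)) else (\r.(true && false))) 3))
step 1: [let@0] ((((if true then 8 else 0) == (if false then 5 else 5)) || (let z = ((\u.(\v.v)) true) in (let w = 1 in false))) && ((if ((if false then 5 else 4) < (6 - 9)) then (\p.((\q.false) 5)) else (\r.(true && false))) 3))
step 2: [if@0.0.0] (((8 == (if false then 5 else 5)) || (let z = ((\u.(\v.v)) true) in (let w = 1 in false))) && ((if ((if false then 5 else 4) < (6 - 9)) then (\p.((\q.false) 5)) else (\r.(true && false))) 3))
step 3: [if@0.0.1] (((8 == 5) || (let z = ((\u.(\v.v)) true) in (let w = 1 in false))) && ((if ((if false then 5 else 4) < (6 - 9)) then (\p.((\q.false) 5)) else (\r.(true && false))) 3))
step 4: [delta@0.0] ((false || (let z = ((\u.(\v.v)) true) in (let w = 1 in false))) && ((if ((if false then 5 else 4) < (6 - 9)) then (\p.((\q.false) 5)) else (\r.(true && false))) 3))
step 5: [beta@0.1.0] ((false || (let z = (\v.v) in (let w = 1 in false))) && ((if ((if false then 5 else 4) < (6 - 9)) then (\p.((\q.false) 5)) else (\r.(true && false))) 3))
step 6: [let@0.1] ((false || (let w = 1 in false)) && ((if ((if false then 5 else 4) < (6 - 9)) then (\p.((\q.false) 5)) else (\r.(true && false))) 3))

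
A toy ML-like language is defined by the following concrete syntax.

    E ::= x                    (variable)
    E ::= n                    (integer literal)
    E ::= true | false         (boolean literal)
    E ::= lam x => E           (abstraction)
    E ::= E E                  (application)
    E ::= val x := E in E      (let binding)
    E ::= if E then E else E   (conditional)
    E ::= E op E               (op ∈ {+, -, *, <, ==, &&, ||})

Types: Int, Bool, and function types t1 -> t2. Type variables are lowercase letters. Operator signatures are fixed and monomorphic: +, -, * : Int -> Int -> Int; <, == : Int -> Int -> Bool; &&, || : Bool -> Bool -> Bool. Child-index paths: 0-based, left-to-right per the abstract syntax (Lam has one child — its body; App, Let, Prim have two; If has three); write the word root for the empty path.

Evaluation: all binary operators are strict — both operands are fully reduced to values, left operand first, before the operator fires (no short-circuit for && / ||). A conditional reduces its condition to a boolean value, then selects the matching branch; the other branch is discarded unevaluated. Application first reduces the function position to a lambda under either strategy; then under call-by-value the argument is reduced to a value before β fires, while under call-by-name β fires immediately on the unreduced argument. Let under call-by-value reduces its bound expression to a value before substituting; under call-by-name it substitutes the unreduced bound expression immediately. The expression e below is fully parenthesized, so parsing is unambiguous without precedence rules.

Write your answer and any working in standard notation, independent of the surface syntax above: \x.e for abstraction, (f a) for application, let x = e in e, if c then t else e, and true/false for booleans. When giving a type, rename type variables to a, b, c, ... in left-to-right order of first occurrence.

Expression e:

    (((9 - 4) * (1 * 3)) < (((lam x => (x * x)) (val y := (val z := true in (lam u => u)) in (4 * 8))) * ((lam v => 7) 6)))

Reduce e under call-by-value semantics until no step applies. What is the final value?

Answer: true

Working:
step 0: (((9 - 4) * (1 * 3)) < (((\x.(x * x)) (let y = (let z = true in (\u.u)) in (4 * 8))) * ((\v.7) 6)))
step 1: [delta@0.0] ((5 * (1 * 3)) < (((\x.(x * x)) (let y = (let z = true in (\u.u)) in (4 * 8))) * ((\v.7) 6)))
step 2: [delta@0.1] ((5 * 3) < (((\x.(x * x)) (let y = (let z = true in (\u.u)) in (4 * 8))) * ((\v.7) 6)))
step 3: [delta@0] (15 < (((\x.(x * x)) (let y = (let z = true in (\u.u)) in (4 * 8))) * ((\v.7) 6)))
step 4: [let@1.0.1.0] (15 < (((\x.(x * x)) (let y = (\u.u) in (4 * 8))) * ((\v.7) 6)))
step 5: [let@1.0.1] (15 < (((\x.(x * x)) (4 * 8)) * ((\v.7) 6)))
step 6: [delta@1.0.1] (15 < (((\x.(x * x)) 32) * ((\v.7) 6)))
step 7: [beta@1.0] (15 < ((32 * 32) * ((\v.7) 6)))
step 8: [delta@1.0] (15 < (1024 * ((\v.7) 6)))
step 9: [beta@1.1] (15 < (1024 * 7))
step 10: [delta@1] (15 < 7168)
step 11: [delta@root] true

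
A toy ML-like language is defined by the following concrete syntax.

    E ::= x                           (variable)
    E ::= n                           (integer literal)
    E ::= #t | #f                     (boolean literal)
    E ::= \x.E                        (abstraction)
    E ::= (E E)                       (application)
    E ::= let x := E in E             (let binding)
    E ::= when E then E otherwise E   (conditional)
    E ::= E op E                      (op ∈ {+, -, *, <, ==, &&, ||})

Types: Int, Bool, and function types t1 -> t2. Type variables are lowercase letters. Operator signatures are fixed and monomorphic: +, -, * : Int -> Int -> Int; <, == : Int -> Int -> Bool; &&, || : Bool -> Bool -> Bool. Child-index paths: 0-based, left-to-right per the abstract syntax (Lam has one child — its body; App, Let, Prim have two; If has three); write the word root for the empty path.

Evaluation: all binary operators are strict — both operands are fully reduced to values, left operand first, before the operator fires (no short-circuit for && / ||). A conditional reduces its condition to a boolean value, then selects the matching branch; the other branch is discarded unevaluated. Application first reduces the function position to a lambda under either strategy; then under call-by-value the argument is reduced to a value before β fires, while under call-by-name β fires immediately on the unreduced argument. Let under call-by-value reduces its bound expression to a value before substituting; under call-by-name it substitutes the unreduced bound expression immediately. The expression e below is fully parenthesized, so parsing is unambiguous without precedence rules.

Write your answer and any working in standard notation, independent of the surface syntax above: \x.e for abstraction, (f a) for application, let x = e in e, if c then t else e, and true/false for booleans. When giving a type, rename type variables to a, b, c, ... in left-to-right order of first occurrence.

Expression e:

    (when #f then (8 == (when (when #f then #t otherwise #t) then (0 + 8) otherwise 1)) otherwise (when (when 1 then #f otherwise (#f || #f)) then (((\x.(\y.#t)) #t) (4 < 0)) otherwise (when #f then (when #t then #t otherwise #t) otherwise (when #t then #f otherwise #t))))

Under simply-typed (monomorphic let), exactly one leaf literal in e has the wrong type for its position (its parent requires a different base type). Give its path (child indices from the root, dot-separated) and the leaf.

Working:
  unify Bool ~ Bool
  unify Int ~ Int
  unify Bool ~ Bool
  unify Bool ~ Bool
  unify Bool ~ Bool
  unify Int ~ Int
  unify Int ~ Int
  unify Int ~ Int
  unify Int ~ Int
  unify Int ~ Bool
  FAIL: mismatch Int ~ Bool

Answer: 2.0.0 : 1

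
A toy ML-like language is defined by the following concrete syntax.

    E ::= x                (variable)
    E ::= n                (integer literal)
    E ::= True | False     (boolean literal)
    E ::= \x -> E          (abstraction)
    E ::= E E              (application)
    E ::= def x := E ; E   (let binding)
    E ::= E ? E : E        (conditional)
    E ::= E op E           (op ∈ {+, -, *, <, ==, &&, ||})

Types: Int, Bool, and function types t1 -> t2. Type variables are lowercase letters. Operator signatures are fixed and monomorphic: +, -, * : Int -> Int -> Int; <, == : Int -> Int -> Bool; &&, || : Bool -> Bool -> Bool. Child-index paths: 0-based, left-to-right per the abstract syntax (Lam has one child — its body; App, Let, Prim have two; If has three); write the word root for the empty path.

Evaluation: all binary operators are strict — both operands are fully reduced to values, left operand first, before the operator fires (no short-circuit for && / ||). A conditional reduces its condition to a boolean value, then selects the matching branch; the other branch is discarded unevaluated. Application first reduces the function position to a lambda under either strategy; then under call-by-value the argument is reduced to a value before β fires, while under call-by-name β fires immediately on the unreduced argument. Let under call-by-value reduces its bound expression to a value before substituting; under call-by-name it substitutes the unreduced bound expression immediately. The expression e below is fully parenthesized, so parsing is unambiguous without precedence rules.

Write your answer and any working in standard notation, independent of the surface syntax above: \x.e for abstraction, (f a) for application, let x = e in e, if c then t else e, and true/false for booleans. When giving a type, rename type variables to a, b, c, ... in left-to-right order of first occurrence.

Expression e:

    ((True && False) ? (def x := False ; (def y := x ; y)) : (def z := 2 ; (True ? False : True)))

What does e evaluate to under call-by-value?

Answer: false

Trace:
step 0: (if (true && false) then (let x = false in (let y = x in y)) else (let z = 2 in (if true then false else true)))
step 1: [delta@0] (if false then (let x = false in (let y = x in y)) else (let z = 2 in (if true then false else true)))
step 2: [if@root] (let z = 2 in (if true then false else true))
step 3: [let@root] (if true then false else true)
step 4: [if@root] false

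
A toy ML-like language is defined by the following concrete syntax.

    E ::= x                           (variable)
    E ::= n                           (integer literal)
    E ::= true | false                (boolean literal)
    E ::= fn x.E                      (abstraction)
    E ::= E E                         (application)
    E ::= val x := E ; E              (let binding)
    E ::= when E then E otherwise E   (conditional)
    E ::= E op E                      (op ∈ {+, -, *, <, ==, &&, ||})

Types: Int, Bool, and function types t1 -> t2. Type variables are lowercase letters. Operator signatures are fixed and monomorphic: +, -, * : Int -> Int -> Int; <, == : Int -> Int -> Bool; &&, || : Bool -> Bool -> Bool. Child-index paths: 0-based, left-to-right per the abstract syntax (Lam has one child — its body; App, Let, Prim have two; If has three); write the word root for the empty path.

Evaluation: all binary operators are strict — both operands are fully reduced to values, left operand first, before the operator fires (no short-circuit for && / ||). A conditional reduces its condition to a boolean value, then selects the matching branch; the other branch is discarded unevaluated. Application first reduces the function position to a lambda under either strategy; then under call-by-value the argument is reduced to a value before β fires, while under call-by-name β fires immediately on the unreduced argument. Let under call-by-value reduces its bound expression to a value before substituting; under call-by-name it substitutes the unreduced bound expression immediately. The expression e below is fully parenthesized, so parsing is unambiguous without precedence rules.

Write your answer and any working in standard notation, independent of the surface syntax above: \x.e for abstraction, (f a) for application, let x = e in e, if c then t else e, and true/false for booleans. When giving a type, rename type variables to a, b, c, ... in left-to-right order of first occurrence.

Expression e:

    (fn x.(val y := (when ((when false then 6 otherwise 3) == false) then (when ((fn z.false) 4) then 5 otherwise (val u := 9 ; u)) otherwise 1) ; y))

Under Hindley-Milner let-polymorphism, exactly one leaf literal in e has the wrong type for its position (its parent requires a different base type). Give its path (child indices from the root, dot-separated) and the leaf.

Answer: 0.0.0.1 : false

Trace:
  unify Bool ~ Bool
  unify Int ~ Int
  unify Int ~ Int
  unify Bool ~ Int
  FAIL: mismatch Bool ~ Int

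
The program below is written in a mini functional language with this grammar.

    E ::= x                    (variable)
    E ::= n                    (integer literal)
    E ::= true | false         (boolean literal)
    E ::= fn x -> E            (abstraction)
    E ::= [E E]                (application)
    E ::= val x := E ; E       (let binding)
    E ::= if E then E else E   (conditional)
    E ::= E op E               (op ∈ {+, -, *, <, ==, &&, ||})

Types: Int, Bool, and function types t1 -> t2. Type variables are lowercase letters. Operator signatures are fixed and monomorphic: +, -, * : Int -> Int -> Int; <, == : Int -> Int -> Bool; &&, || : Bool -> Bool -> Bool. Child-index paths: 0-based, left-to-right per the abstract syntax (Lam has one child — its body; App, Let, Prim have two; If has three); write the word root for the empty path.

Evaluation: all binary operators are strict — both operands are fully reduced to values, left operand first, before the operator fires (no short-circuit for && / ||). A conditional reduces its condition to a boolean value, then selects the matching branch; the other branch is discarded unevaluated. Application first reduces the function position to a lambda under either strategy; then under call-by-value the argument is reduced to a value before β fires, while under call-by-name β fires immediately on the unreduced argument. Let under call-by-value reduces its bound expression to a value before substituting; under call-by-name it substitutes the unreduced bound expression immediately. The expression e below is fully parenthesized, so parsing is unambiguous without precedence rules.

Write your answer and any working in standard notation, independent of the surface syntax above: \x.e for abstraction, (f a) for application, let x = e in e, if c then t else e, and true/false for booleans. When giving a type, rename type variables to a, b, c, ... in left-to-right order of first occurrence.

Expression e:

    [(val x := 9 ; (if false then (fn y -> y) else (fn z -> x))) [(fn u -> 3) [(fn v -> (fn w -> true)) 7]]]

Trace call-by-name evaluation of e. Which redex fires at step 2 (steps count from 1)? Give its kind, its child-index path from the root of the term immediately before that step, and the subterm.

Trace:
step 0: ((let x = 9 in (if false then (\y.y) else (\z.x))) ((\u.3) ((\v.(\w.true)) 7)))
step 1: [let@0] ((if false then (\y.y) else (\z.9)) ((\u.3) ((\v.(\w.true)) 7)))
step 2: [if@0] ((\z.9) ((\u.3) ((\v.(\w.true)) 7)))

Answer: if at 0 : (if false then (\y.y) else (\z.9))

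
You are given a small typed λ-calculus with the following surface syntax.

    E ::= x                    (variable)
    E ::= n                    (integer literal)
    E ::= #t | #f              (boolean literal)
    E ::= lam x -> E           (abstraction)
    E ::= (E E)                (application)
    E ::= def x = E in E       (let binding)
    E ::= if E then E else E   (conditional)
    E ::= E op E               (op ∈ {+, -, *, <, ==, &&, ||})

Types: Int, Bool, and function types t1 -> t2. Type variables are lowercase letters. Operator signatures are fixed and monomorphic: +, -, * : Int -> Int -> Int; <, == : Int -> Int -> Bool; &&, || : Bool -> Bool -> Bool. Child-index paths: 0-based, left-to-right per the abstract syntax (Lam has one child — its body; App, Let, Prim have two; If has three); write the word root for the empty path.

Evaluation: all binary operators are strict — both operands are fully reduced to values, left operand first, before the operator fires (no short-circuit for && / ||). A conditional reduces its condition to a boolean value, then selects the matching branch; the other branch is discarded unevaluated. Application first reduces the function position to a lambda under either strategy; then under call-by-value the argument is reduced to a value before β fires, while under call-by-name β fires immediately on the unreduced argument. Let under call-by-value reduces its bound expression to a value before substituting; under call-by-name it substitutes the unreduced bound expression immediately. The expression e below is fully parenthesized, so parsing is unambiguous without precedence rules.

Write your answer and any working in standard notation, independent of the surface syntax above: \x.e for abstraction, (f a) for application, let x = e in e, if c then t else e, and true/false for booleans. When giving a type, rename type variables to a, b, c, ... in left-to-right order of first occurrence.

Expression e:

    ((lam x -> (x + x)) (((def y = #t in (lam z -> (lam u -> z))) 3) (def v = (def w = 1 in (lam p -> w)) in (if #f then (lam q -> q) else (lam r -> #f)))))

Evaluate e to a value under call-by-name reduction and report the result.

Answer: 6

Working:
step 0: ((\x.(x + x)) (((let y = true in (\z.(\u.z))) 3) (let v = (let w = 1 in (\p.w)) in (if false then (\q.q) else (\r.false)))))
step 1: [beta@root] ((((let y = true in (\z.(\u.z))) 3) (let v = (let w = 1 in (\p.w)) in (if false then (\q.q) else (\r.false)))) + (((let y = true in (\z.(\u.z))) 3) (let v = (let w = 1 in (\p.w)) in (if false then (\q.q) else (\r.false)))))
step 2: [let@0.0.0] ((((\z.(\u.z)) 3) (let v = (let w = 1 in (\p.w)) in (if false then (\q.q) else (\r.false)))) + (((let y = true in (\z.(\u.z))) 3) (let v = (let w = 1 in (\p.w)) in (if false then (\q.q) else (\r.false)))))
step 3: [beta@0.0] (((\u.3) (let v = (let w = 1 in (\p.w)) in (if false then (\q.q) else (\r.false)))) + (((let y = true in (\z.(\u.z))) 3) (let v = (let w = 1 in (\p.w)) in (if false then (\q.q) else (\r.false)))))
step 4: [beta@0] (3 + (((let y = true in (\z.(\u.z))) 3) (let v = (let w = 1 in (\p.w)) in (if false then (\q.q) else (\r.false)))))
step 5: [let@1.0.0] (3 + (((\z.(\u.z)) 3) (let v = (let w = 1 in (\p.w)) in (if false then (\q.q) else (\r.false)))))
step 6: [beta@1.0] (3 + ((\u.3) (let v = (let w = 1 in (\p.w)) in (if false then (\q.q) else (\r.false)))))
step 7: [beta@1] (3 + 3)
step 8: [delta@root] 6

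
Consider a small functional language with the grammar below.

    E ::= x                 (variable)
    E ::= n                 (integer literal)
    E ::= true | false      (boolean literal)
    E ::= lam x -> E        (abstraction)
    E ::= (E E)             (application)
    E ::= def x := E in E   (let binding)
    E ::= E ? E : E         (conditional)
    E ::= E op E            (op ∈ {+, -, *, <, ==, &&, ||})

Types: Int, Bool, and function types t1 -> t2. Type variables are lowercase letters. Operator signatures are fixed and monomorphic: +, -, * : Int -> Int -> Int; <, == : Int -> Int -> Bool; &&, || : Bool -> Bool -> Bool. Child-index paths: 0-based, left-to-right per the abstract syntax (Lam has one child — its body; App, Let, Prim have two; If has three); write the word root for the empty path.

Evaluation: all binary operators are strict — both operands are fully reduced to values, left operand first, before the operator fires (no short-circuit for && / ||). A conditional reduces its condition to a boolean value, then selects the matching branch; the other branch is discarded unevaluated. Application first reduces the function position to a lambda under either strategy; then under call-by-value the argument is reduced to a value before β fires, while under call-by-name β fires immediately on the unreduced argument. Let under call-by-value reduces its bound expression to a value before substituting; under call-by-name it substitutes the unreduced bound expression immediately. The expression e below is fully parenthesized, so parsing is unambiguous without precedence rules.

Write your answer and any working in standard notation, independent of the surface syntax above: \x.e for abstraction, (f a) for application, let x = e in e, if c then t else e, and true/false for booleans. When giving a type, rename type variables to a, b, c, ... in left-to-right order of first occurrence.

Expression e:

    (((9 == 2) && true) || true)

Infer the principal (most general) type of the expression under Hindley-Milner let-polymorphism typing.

Working:
  unify Int ~ Int
  unify Int ~ Int
  unify Bool ~ Bool
  unify Bool ~ Bool
  unify Bool ~ Bool
  unify Bool ~ Bool

Answer: Bool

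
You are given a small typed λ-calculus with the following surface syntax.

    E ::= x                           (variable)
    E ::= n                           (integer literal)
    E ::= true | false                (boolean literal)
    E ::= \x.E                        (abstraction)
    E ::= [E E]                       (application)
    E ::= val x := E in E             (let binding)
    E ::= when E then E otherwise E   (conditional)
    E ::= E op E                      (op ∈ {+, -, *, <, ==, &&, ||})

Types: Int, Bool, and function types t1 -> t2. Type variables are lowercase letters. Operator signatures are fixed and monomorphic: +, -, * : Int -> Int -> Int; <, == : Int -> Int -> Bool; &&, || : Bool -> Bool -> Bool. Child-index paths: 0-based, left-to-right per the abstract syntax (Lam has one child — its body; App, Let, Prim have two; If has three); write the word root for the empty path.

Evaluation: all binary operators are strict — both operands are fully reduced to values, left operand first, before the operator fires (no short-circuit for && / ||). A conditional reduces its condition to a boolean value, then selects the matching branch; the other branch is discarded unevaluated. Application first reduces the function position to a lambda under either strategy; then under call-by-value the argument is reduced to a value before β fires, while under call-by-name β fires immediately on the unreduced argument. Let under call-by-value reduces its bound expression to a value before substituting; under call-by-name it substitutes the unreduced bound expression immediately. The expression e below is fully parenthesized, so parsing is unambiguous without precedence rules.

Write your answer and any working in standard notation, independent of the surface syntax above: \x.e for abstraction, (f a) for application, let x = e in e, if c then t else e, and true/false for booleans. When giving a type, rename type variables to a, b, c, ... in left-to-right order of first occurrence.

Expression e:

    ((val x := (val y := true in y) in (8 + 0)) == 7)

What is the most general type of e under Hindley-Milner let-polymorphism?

Derivation:
let y : Bool
y : Bool
let x : Bool
  unify Int ~ Int
  unify Int ~ Int
  unify Int ~ Int
  unify Int ~ Int

Answer: Bool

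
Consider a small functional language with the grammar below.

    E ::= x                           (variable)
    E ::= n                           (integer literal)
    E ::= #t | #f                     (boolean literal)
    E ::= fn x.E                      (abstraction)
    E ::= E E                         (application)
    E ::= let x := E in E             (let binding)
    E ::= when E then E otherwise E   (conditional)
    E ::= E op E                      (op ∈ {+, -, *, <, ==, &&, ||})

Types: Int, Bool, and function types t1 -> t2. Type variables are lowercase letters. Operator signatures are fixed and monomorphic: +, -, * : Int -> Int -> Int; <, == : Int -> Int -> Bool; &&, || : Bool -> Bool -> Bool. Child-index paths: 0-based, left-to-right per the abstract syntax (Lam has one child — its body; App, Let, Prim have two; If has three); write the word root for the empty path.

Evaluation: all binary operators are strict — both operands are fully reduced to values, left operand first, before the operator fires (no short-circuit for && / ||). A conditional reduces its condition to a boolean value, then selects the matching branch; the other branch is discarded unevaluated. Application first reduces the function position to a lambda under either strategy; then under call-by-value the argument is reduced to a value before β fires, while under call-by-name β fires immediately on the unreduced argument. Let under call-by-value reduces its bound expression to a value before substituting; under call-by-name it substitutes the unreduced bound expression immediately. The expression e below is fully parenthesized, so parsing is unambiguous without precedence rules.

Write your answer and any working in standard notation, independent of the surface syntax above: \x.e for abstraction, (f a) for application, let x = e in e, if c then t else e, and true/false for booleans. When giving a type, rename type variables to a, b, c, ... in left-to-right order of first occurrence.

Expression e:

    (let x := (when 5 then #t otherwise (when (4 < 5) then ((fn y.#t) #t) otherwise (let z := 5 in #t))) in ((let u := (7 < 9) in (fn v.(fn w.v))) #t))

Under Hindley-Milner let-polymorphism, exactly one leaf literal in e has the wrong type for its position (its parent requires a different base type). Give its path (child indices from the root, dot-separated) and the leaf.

Answer: 0.0 : 5

Derivation:
  unify Int ~ Bool
  FAIL: mismatch Int ~ Bool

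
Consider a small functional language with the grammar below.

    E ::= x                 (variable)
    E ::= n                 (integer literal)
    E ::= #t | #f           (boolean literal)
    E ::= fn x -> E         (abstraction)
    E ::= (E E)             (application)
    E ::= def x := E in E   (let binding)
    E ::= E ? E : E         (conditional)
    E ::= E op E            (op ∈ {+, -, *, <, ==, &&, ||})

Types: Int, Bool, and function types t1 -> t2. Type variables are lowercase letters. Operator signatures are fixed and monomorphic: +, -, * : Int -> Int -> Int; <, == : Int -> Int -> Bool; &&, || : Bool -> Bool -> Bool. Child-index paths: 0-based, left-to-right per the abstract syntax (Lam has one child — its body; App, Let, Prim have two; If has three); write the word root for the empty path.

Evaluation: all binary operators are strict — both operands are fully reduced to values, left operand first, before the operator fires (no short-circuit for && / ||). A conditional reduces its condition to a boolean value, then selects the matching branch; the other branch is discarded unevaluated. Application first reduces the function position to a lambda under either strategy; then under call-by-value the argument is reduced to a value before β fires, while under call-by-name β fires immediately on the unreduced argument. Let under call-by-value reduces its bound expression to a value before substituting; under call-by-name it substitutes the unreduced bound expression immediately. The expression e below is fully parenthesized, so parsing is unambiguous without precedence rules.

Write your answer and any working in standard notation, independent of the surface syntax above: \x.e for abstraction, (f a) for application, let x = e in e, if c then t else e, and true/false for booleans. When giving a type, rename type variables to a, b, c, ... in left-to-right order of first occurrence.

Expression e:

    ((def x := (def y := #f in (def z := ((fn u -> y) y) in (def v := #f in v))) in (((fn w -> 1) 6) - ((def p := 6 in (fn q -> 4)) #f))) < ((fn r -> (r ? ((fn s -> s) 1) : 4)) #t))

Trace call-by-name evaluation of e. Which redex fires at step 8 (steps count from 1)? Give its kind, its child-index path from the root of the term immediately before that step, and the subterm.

Answer: beta at 1 : ((\s.s) 1)

Trace:
step 0: ((let x = (let y = false in (let z = ((\u.y) y) in (let v = false in v))) in (((\w.1) 6) - ((let p = 6 in (\q.4)) false))) < ((\r.(if r then ((\s.s) 1) else 4)) true))
step 1: [let@0] ((((\w.1) 6) - ((let p = 6 in (\q.4)) false)) < ((\r.(if r then ((\s.s) 1) else 4)) true))
step 2: [beta@0.0] ((1 - ((let p = 6 in (\q.4)) false)) < ((\r.(if r then ((\s.s) 1) else 4)) true))
step 3: [let@0.1.0] ((1 - ((\q.4) false)) < ((\r.(if r then ((\s.s) 1) else 4)) true))
step 4: [beta@0.1] ((1 - 4) < ((\r.(if r then ((\s.s) 1) else 4)) true))
step 5: [delta@0] (-3 < ((\r.(if r then ((\s.s) 1) else 4)) true))
step 6: [beta@1] (-3 < (if true then ((\s.s) 1) else 4))
step 7: [if@1] (-3 < ((\s.s) 1))
step 8: [beta@1] (-3 < 1)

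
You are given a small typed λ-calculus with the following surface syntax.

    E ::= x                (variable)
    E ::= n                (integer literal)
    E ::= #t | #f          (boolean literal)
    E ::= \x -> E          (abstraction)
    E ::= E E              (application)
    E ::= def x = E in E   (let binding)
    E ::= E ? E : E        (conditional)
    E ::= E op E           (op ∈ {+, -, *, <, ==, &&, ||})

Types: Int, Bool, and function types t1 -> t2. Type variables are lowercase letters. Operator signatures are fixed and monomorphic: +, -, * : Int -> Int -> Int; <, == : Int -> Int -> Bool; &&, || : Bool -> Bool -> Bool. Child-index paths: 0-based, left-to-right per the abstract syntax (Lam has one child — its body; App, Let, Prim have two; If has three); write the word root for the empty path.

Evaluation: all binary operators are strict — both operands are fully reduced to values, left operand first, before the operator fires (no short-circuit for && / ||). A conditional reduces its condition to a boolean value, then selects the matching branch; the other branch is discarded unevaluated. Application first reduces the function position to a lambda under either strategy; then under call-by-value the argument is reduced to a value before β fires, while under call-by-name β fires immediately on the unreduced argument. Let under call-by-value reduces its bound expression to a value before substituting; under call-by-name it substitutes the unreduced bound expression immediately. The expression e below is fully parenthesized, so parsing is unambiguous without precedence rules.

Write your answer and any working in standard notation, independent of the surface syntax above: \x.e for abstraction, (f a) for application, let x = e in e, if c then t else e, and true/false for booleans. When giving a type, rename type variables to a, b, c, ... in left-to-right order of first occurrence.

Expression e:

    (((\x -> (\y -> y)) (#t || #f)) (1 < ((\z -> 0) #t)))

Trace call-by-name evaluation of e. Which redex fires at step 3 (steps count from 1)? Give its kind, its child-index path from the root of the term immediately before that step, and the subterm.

Answer: beta at 1 : ((\z.0) true)

Trace:
step 0: (((\x.(\y.y)) (true || false)) (1 < ((\z.0) true)))
step 1: [beta@0] ((\y.y) (1 < ((\z.0) true)))
step 2: [beta@root] (1 < ((\z.0) true))
step 3: [beta@1] (1 < 0)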